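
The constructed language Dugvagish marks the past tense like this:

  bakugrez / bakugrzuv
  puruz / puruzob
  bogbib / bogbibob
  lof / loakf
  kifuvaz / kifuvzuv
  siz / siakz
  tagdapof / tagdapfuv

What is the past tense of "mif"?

"mif" has 1 vowel. The stems with 1 vowel (siz → siakz, lof → loakf) insert -ak- after the first vowel.
So mif → miakf.

miakf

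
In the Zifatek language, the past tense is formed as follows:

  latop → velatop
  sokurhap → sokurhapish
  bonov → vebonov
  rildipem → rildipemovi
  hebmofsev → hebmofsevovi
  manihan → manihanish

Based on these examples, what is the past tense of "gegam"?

"gegam" has last vowel 'a'. The stems whose last vowel is 'a' (manihan → manihanish, sokurhap → sokurhapish) add -ish.
The other patterns: stems whose last vowel is 'o' add the prefix ve-; stems whose last vowel is 'e' add -ovi.
So gegam → gegamish.

gegamish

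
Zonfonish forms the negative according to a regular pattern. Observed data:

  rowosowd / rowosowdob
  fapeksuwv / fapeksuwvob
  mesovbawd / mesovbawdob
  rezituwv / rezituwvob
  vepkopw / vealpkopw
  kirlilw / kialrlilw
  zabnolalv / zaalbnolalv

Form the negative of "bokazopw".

"bokazopw" has second-to-last letter 'p'. The one such stem in the data (vepkopw → vealpkopw) inserts -al- after the first vowel (as do kirlilw, zabnolalv), so the same rule applies.
The other pattern: stems whose second-to-last letter is 'w' add -ob.
So bokazopw → boalkazopw.

boalkazopw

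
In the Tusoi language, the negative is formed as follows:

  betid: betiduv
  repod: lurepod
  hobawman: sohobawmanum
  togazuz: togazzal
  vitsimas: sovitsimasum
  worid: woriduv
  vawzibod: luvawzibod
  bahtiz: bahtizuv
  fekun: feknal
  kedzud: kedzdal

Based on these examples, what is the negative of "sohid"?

"sohid" has last vowel 'i'. The stems whose last vowel is 'i' (worid → woriduv, bahtiz → bahtizuv, betid → betiduv) add -uv.
The other patterns: stems whose last vowel is 'u' delete the last vowel and add -al; stems whose last vowel is 'a' add so- … -um around the stem; stems whose last vowel is 'o' add the prefix lu-.
So sohid → sohiduv.

sohiduv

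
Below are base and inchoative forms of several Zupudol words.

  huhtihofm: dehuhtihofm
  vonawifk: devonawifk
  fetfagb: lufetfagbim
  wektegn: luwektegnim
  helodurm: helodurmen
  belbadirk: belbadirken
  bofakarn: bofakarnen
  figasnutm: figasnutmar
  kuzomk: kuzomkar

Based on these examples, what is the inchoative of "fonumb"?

"fonumb" has second-to-last letter 'm'. The one such stem in the data (kuzomk → kuzomkar) adds -ar, so the same rule applies.
So fonumb → fonumbar.

fonumbar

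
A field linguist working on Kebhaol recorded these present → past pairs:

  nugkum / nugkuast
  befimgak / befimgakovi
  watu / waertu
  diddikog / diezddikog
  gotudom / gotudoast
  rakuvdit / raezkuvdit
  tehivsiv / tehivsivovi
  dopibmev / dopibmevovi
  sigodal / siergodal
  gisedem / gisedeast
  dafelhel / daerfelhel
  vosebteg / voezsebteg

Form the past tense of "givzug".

giezvzug

gisedem and vosebteg both have last vowel 'e' yet inflect differently (gisedeast, voezsebteg), so the last vowel is not what conditions the rule; the final letter is.
"givzug" ends in -g. The stems ending in -g (vosebteg → voezsebteg, diddikog → diezddikog) insert -ez- after the first vowel.
So givzug → giezvzug.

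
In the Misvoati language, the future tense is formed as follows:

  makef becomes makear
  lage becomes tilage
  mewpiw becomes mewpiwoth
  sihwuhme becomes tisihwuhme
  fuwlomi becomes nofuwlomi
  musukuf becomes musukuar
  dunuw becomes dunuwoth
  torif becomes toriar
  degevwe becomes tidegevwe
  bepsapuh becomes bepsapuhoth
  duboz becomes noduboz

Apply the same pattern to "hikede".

mewpiw and torif both have last vowel 'i' yet inflect differently (mewpiwoth, toriar), so the last vowel is not what conditions the rule; the final letter is.
"hikede" ends in -e. The stems ending in -e (degevwe → tidegevwe, lage → tilage, sihwuhme → tisihwuhme) add the prefix ti-.
The other patterns: stems ending in -h or -w add -oth; stems ending in -f drop the final letter and add -ar; stems ending in -i or -z add the prefix no-.
So hikede → tihikede.

tihikede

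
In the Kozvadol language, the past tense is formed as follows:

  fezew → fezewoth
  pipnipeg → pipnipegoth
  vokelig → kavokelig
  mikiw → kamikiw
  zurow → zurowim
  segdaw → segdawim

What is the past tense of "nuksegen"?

pipnipeg and vokelig both end in -g yet inflect differently (pipnipegoth, kavokelig), so the final letter is not what conditions the rule; the last vowel is.
"nuksegen" has last vowel 'e'. The stems whose last vowel is 'e' (fezew → fezewoth, pipnipeg → pipnipegoth) add -oth.
The other patterns: stems whose last vowel is 'i' add the prefix ka-; stems whose last vowel is 'a' or 'o' add -im.
So nuksegen → nuksegenoth.

nuksegenoth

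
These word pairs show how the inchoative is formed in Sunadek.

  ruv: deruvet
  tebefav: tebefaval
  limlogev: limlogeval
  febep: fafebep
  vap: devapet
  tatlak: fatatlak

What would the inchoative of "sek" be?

"sek" has 1 vowel. The stems with 1 vowel (vap → devapet, ruv → deruvet) add de- … -et around the stem.
So sek → deseket.

deseket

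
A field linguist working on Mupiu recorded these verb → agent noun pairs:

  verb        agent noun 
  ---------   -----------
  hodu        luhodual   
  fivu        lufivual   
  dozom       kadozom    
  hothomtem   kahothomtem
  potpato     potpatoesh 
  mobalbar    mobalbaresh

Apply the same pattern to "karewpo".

karewpoesh

"karewpo" ends in -o. The one such stem in the data (potpato → potpatoesh) adds -esh, so the same rule applies.
The other patterns: stems ending in -u add lu- … -al around the stem; stems ending in -m add the prefix ka-.
So karewpo → karewpoesh.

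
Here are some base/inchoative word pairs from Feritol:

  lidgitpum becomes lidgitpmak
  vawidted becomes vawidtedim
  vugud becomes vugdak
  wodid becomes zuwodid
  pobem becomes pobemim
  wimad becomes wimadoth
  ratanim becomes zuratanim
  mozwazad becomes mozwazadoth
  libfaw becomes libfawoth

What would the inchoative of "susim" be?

ratanim and pobem both end in -m yet inflect differently (zuratanim, pobemim), so the final letter is not what conditions the rule; the last vowel is.
"susim" has last vowel 'i'. The stems whose last vowel is 'i' (ratanim → zuratanim, wodid → zuwodid) add the prefix zu-.
The other patterns: stems whose last vowel is 'e' add -im; stems whose last vowel is 'u' delete the last vowel and add -ak; stems whose last vowel is 'a' add -oth.
So susim → zususim.

zususim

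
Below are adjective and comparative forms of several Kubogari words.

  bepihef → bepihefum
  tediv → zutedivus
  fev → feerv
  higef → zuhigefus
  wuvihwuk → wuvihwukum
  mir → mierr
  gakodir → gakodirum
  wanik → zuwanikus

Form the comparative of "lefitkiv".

lefitkivum

fev and tediv both end in -v yet inflect differently (feerv, zutedivus), so the final letter is not what conditions the rule; the number of vowels is.
"lefitkiv" has 3 vowels. The stems with 3 vowels (wuvihwuk → wuvihwukum, bepihef → bepihefum, gakodir → gakodirum) add -um.
The other patterns: stems with 1 vowel insert -er- after the first vowel; stems with 2 vowels add zu- … -us around the stem.
So lefitkiv → lefitkivum.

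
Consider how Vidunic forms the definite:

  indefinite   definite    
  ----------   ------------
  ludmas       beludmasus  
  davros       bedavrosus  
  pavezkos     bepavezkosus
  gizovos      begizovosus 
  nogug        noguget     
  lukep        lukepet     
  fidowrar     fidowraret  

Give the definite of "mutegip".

ludmas and fidowrar both have last vowel 'a' yet inflect differently (beludmasus, fidowraret), so the last vowel is not what conditions the rule; the final letter is.
"mutegip" ends in -p. The one such stem in the data (lukep → lukepet) adds -et, so the same rule applies.
So mutegip → mutegipet.

mutegipet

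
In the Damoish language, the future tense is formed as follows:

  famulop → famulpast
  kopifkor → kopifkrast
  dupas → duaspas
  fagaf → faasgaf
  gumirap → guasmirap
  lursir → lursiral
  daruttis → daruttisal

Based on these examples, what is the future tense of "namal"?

"namal" has last vowel 'a'. The stems whose last vowel is 'a' (dupas → duaspas, fagaf → faasgaf, gumirap → guasmirap) insert -as- after the first vowel.
The other patterns: stems whose last vowel is 'o' delete the last vowel and add -ast; stems whose last vowel is 'i' add -al.
So namal → naasmal.

naasmal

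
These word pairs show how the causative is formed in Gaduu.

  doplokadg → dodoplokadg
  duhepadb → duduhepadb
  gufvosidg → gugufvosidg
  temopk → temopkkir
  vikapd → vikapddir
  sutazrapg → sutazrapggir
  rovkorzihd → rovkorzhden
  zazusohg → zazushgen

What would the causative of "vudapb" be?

vudapbbir

doplokadg and sutazrapg both end in -g yet inflect differently (dodoplokadg, sutazrapggir), so the final letter is not what conditions the rule; the second-to-last letter is.
"vudapb" has second-to-last letter 'p'. The stems whose second-to-last letter is 'p' (temopk → temopkkir, vikapd → vikapddir, sutazrapg → sutazrapggir) double the final consonant and add -ir.
The other patterns: stems whose second-to-last letter is 'd' repeat the first consonant+vowel as a prefix; stems whose second-to-last letter is 'h' delete the last vowel and add -en.
So vudapb → vudapbbir.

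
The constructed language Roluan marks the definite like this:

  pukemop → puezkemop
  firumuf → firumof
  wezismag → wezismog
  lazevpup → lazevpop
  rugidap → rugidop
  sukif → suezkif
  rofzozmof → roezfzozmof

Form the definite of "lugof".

"lugof" has last vowel 'o'. The stems whose last vowel is 'o' (pukemop → puezkemop, rofzozmof → roezfzozmof) insert -ez- after the first vowel.
So lugof → luezgof.

luezgof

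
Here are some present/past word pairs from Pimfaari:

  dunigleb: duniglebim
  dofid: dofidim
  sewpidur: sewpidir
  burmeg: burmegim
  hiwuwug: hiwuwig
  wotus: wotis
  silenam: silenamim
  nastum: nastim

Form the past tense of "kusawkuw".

nastum and silenam both end in -m yet inflect differently (nastim, silenamim), so the final letter is not what conditions the rule; the last vowel is.
"kusawkuw" has last vowel 'u'. The stems whose last vowel is 'u' (sewpidur → sewpidir, nastum → nastim, wotus → wotis) change the last vowel to 'i'.
The other pattern: stems whose last vowel is 'a', 'e' or 'i' add -im.
So kusawkuw → kusawkiw.

kusawkiw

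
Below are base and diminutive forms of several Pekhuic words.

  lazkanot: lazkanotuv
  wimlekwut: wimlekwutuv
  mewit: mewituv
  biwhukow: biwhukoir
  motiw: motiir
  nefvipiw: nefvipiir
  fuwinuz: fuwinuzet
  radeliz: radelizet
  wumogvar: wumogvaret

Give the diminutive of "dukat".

dukatuv

lazkanot and biwhukow both have last vowel 'o' yet inflect differently (lazkanotuv, biwhukoir), so the last vowel is not what conditions the rule; the final letter is.
"dukat" ends in -t. The stems ending in -t (lazkanot → lazkanotuv, wimlekwut → wimlekwutuv, mewit → mewituv) add -uv.
So dukat → dukatuv.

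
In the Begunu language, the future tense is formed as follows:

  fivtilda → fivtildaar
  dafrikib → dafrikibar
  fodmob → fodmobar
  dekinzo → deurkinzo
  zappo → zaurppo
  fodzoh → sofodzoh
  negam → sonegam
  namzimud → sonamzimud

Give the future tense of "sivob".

"sivob" ends in -b. The stems ending in -b (dafrikib → dafrikibar, fodmob → fodmobar) add -ar.
The other patterns: stems ending in -o insert -ur- after the first vowel; stems ending in -d, -h or -m add the prefix so-.
So sivob → sivobar.

sivobar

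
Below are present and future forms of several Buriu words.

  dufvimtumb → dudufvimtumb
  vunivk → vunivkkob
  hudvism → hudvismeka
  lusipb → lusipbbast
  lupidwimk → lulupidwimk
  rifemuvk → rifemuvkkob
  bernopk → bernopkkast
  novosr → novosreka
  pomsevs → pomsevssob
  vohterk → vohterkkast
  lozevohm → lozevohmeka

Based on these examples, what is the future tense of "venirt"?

"venirt" has second-to-last letter 'r'. The one such stem in the data (vohterk → vohterkkast) doubles the final consonant and adds -ast (as do bernopk, lusipb), so the same rule applies.
The other patterns: stems whose second-to-last letter is 'v' double the final consonant and add -ob; stems whose second-to-last letter is 'm' repeat the first consonant+vowel as a prefix; stems whose second-to-last letter is 'h' or 's' add -eka.
So venirt → venirttast.

venirttast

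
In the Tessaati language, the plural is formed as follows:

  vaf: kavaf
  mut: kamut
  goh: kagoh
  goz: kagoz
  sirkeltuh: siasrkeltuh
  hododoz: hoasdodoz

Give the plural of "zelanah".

goh and sirkeltuh both end in -h yet inflect differently (kagoh, siasrkeltuh), so the final letter is not what conditions the rule; the number of vowels is.
"zelanah" has 3 vowels. The stems with 3 vowels (sirkeltuh → siasrkeltuh, hododoz → hoasdodoz) insert -as- after the first vowel.
The other pattern: stems with 1 vowel add the prefix ka-.
So zelanah → zeaslanah.

zeaslanah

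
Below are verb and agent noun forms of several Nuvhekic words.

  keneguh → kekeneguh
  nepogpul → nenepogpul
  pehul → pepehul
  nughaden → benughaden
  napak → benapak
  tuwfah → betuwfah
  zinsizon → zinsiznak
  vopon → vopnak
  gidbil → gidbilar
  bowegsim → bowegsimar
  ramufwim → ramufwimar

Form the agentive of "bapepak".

bebapepak

keneguh and tuwfah both end in -h yet inflect differently (kekeneguh, betuwfah), so the final letter is not what conditions the rule; the last vowel is.
"bapepak" has last vowel 'a'. The stems whose last vowel is 'a' (napak → benapak, tuwfah → betuwfah) add the prefix be-.
So bapepak → bebapepak.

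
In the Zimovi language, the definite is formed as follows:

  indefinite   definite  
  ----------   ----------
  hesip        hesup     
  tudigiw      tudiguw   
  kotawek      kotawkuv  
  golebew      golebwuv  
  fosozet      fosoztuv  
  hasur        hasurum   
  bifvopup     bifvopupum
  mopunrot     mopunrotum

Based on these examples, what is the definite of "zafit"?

zafut

tudigiw and golebew both end in -w yet inflect differently (tudiguw, golebwuv), so the final letter is not what conditions the rule; the last vowel is.
"zafit" has last vowel 'i'. The stems whose last vowel is 'i' (hesip → hesup, tudigiw → tudiguw) change the last vowel to 'u'.
The other patterns: stems whose last vowel is 'e' delete the last vowel and add -uv; stems whose last vowel is 'o' or 'u' add -um.
So zafit → zafut.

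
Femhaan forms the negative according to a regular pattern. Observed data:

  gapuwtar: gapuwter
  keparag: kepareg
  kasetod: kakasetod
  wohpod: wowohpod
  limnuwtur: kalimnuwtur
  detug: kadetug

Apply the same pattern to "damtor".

dadamtor

gapuwtar and limnuwtur both end in -r yet inflect differently (gapuwter, kalimnuwtur), so the final letter is not what conditions the rule; the last vowel is.
"damtor" has last vowel 'o'. The stems whose last vowel is 'o' (kasetod → kakasetod, wohpod → wowohpod) repeat the first consonant+vowel as a prefix.
So damtor → dadamtor.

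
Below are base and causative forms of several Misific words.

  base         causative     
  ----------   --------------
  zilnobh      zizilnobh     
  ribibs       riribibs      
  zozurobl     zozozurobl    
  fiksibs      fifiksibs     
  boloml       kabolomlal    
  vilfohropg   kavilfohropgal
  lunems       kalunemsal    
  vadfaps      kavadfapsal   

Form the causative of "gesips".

"gesips" has second-to-last letter 'p'. The stems whose second-to-last letter is 'p' (vilfohropg → kavilfohropgal, vadfaps → kavadfapsal) add ka- … -al around the stem.
The other pattern: stems whose second-to-last letter is 'b' repeat the first consonant+vowel as a prefix.
So gesips → kagesipsal.

kagesipsal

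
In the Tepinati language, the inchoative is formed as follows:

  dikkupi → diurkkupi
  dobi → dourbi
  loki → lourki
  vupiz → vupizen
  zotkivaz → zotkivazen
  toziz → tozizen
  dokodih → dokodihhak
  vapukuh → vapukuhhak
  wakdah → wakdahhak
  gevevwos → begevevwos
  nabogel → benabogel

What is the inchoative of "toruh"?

"toruh" ends in -h. The stems ending in -h (dokodih → dokodihhak, vapukuh → vapukuhhak, wakdah → wakdahhak) double the final consonant and add -ak.
The other patterns: stems ending in -i insert -ur- after the first vowel; stems ending in -z add -en; stems ending in -l or -s add the prefix be-.
So toruh → toruhhak.

toruhhak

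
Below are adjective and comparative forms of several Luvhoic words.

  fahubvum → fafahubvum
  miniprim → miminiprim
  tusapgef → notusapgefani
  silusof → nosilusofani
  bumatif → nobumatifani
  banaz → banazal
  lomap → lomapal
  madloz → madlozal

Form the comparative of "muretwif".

"muretwif" ends in -f. The stems ending in -f (tusapgef → notusapgefani, silusof → nosilusofani, bumatif → nobumatifani) add no- … -ani around the stem.
The other patterns: stems ending in -m repeat the first consonant+vowel as a prefix; stems ending in -p or -z add -al.
So muretwif → nomuretwifani.

nomuretwifani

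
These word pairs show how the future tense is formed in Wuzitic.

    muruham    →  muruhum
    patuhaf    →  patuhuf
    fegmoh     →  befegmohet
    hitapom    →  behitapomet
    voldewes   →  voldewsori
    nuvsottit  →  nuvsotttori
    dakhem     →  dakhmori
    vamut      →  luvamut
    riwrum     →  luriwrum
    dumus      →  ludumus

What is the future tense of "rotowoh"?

berotowohet

"rotowoh" has last vowel 'o'. The stems whose last vowel is 'o' (fegmoh → befegmohet, hitapom → behitapomet) add be- … -et around the stem.
So rotowoh → berotowohet.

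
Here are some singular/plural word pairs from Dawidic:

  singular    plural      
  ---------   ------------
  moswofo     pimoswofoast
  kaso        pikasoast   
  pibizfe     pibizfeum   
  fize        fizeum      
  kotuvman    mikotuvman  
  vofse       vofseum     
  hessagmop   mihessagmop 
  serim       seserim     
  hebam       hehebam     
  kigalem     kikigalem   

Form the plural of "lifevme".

lifevmeum

kigalem and fize both have last vowel 'e' yet inflect differently (kikigalem, fizeum), so the last vowel is not what conditions the rule; the final letter is.
"lifevme" ends in -e. The stems ending in -e (fize → fizeum, vofse → vofseum, pibizfe → pibizfeum) add -um.
So lifevme → lifevmeum.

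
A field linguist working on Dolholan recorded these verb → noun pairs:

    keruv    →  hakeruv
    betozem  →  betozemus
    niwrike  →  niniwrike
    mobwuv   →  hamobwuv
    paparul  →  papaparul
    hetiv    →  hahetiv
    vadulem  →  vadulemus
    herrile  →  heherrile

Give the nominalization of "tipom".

"tipom" ends in -m. The stems ending in -m (vadulem → vadulemus, betozem → betozemus) add -us.
The other patterns: stems ending in -v add the prefix ha-; stems ending in -e or -l repeat the first consonant+vowel as a prefix.
So tipom → tipomus.

tipomus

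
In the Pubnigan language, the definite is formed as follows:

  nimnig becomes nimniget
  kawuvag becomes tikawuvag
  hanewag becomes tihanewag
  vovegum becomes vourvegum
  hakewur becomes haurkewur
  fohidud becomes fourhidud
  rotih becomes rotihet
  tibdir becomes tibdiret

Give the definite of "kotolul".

kourtolul

"kotolul" has last vowel 'u'. The stems whose last vowel is 'u' (fohidud → fourhidud, vovegum → vourvegum, hakewur → haurkewur) insert -ur- after the first vowel.
The other patterns: stems whose last vowel is 'i' add -et; stems whose last vowel is 'a' add the prefix ti-.
So kotolul → kourtolul.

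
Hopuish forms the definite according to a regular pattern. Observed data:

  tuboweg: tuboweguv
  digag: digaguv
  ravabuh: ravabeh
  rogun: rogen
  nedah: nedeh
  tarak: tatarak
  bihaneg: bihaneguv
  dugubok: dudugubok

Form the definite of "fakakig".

fakakiguv

tarak and digag both have last vowel 'a' yet inflect differently (tatarak, digaguv), so the last vowel is not what conditions the rule; the final letter is.
"fakakig" ends in -g. The stems ending in -g (tuboweg → tuboweguv, bihaneg → bihaneguv, digag → digaguv) add -uv.
So fakakig → fakakiguv.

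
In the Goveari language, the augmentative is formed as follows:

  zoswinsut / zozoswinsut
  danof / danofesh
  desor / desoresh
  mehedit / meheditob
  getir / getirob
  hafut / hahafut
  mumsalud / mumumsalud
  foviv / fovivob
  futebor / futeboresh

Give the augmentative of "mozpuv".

getir and desor both end in -r yet inflect differently (getirob, desoresh), so the final letter is not what conditions the rule; the last vowel is.
"mozpuv" has last vowel 'u'. The stems whose last vowel is 'u' (hafut → hahafut, zoswinsut → zozoswinsut, mumsalud → mumumsalud) repeat the first consonant+vowel as a prefix.
The other patterns: stems whose last vowel is 'i' add -ob; stems whose last vowel is 'o' add -esh.
So mozpuv → momozpuv.

momozpuv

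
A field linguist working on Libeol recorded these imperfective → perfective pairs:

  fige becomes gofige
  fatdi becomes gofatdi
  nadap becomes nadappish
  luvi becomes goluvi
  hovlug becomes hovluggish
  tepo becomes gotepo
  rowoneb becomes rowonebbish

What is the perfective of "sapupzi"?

fige and rowoneb both have last vowel 'e' yet inflect differently (gofige, rowonebbish), so the last vowel is not what conditions the rule; whether the stem ends in a vowel or a consonant is.
"sapupzi" ends in a vowel. The stems ending in a vowel (tepo → gotepo, luvi → goluvi, fatdi → gofatdi) add the prefix go-.
So sapupzi → gosapupzi.

gosapupzi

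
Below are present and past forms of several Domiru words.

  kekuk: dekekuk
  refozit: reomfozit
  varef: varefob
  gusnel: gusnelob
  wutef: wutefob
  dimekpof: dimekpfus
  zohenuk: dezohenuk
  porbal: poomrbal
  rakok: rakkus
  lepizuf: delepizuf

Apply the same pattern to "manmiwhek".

varef and lepizuf both end in -f yet inflect differently (varefob, delepizuf), so the final letter is not what conditions the rule; the last vowel is.
"manmiwhek" has last vowel 'e'. The stems whose last vowel is 'e' (varef → varefob, wutef → wutefob, gusnel → gusnelob) add -ob.
The other patterns: stems whose last vowel is 'u' add the prefix de-; stems whose last vowel is 'o' delete the last vowel and add -us; stems whose last vowel is 'a' or 'i' insert -om- after the first vowel.
So manmiwhek → manmiwhekob.

manmiwhekob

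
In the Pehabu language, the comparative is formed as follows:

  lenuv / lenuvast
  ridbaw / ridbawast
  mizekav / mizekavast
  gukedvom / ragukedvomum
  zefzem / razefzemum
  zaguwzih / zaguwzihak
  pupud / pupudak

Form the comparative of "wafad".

"wafad" ends in -d. The one such stem in the data (pupud → pupudak) adds -ak, so the same rule applies.
So wafad → wafadak.

wafadak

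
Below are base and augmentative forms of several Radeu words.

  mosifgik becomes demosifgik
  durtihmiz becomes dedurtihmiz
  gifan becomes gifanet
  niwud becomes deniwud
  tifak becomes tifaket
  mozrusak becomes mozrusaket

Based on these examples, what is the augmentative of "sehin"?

desehin

mozrusak and mosifgik both end in -k yet inflect differently (mozrusaket, demosifgik), so the final letter is not what conditions the rule; the last vowel is.
"sehin" has last vowel 'i'. The stems whose last vowel is 'i' (mosifgik → demosifgik, durtihmiz → dedurtihmiz) add the prefix de-.
So sehin → desehin.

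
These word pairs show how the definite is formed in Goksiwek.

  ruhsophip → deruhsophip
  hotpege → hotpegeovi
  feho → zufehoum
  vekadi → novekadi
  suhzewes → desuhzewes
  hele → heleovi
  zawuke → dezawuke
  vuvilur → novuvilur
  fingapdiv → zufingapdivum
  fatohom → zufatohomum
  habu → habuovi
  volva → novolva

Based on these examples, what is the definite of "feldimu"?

hele and zawuke both end in -e yet inflect differently (heleovi, dezawuke), so the final letter is not what conditions the rule; the first letter is.
"feldimu" begins with f-. The stems beginning with f- (fingapdiv → zufingapdivum, fatohom → zufatohomum, feho → zufehoum) add zu- … -um around the stem.
So feldimu → zufeldimuum.

zufeldimuum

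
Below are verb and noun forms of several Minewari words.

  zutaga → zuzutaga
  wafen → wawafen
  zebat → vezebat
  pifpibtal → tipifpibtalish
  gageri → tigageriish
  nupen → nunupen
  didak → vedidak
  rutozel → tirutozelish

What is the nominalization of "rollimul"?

tirollimulish

"rollimul" ends in -l. The stems ending in -l (pifpibtal → tipifpibtalish, rutozel → tirutozelish) add ti- … -ish around the stem.
The other patterns: stems ending in -k or -t add the prefix ve-; stems ending in -a or -n repeat the first consonant+vowel as a prefix.
So rollimul → tirollimulish.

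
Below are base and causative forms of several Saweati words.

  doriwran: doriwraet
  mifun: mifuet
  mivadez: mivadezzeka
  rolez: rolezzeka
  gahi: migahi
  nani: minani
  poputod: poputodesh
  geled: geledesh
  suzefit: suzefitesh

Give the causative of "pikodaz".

pikodazzeka

mivadez and geled both have last vowel 'e' yet inflect differently (mivadezzeka, geledesh), so the last vowel is not what conditions the rule; the final letter is.
"pikodaz" ends in -z. The stems ending in -z (mivadez → mivadezzeka, rolez → rolezzeka) double the final consonant and add -eka.
The other patterns: stems ending in -n drop the final letter and add -et; stems ending in -i add the prefix mi-; stems ending in -d or -t add -esh.
So pikodaz → pikodazzeka.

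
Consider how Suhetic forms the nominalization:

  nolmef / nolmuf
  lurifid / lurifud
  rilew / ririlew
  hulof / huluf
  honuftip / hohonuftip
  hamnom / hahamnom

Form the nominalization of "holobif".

holobuf

lurifid and honuftip both have last vowel 'i' yet inflect differently (lurifud, hohonuftip), so the last vowel is not what conditions the rule; the final letter is.
"holobif" ends in -f. The stems ending in -f (hulof → huluf, nolmef → nolmuf) change the last vowel to 'u'.
So holobif → holobuf.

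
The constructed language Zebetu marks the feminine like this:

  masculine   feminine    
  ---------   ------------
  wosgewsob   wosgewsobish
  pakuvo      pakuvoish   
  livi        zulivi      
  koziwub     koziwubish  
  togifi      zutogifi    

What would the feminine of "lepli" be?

togifi and wosgewsob both have 3 vowels yet inflect differently (zutogifi, wosgewsobish), so the number of vowels is not what conditions the rule; the final letter is.
"lepli" ends in -i. The stems ending in -i (togifi → zutogifi, livi → zulivi) add the prefix zu-.
So lepli → zulepli.

zulepli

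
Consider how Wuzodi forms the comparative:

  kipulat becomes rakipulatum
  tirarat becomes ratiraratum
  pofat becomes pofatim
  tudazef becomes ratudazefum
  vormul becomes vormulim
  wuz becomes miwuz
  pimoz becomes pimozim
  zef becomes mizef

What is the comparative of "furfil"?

furfilim

"furfil" has 2 vowels. The stems with 2 vowels (pimoz → pimozim, vormul → vormulim, pofat → pofatim) add -im.
The other patterns: stems with 1 vowel add the prefix mi-; stems with 3 vowels add ra- … -um around the stem.
So furfil → furfilim.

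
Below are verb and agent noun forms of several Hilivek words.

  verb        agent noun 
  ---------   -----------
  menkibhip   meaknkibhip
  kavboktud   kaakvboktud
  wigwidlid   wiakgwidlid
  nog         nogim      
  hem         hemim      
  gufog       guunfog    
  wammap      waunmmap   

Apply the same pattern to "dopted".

dounpted

"dopted" has 2 vowels. The stems with 2 vowels (gufog → guunfog, wammap → waunmmap) insert -un- after the first vowel.
The other patterns: stems with 1 vowel add -im; stems with 3 vowels insert -ak- after the first vowel.
So dopted → dounpted.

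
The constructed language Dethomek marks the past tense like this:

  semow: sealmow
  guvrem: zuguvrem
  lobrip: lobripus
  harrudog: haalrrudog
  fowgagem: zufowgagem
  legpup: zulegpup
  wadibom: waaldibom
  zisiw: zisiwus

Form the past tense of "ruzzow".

legpup and lobrip both end in -p yet inflect differently (zulegpup, lobripus), so the final letter is not what conditions the rule; the last vowel is.
"ruzzow" has last vowel 'o'. The stems whose last vowel is 'o' (wadibom → waaldibom, harrudog → haalrrudog, semow → sealmow) insert -al- after the first vowel.
So ruzzow → rualzzow.

rualzzow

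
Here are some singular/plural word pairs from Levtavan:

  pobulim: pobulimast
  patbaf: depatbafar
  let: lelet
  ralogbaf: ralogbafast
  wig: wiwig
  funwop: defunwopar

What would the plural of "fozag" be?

defozagar

"fozag" has 2 vowels. The stems with 2 vowels (patbaf → depatbafar, funwop → defunwopar) add de- … -ar around the stem.
The other patterns: stems with 1 vowel repeat the first consonant+vowel as a prefix; stems with 3 vowels add -ast.
So fozag → defozagar.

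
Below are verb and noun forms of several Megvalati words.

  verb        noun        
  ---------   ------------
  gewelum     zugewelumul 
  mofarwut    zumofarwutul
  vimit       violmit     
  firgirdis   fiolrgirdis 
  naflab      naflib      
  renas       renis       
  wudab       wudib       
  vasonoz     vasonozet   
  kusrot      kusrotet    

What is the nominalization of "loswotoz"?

"loswotoz" has last vowel 'o'. The stems whose last vowel is 'o' (vasonoz → vasonozet, kusrot → kusrotet) add -et.
The other patterns: stems whose last vowel is 'u' add zu- … -ul around the stem; stems whose last vowel is 'i' insert -ol- after the first vowel; stems whose last vowel is 'a' change the last vowel to 'i'.
So loswotoz → loswotozet.

loswotozet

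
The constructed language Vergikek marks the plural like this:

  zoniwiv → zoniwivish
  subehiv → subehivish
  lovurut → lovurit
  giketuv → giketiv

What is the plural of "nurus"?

nuris

"nurus" has last vowel 'u'. The stems whose last vowel is 'u' (giketuv → giketiv, lovurut → lovurit) change the last vowel to 'i'.
So nurus → nuris.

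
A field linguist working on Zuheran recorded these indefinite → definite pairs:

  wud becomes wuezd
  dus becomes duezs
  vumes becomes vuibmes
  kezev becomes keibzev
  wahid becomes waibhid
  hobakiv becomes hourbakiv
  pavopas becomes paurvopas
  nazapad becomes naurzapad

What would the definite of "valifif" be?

dus and vumes both end in -s yet inflect differently (duezs, vuibmes), so the final letter is not what conditions the rule; the number of vowels is.
"valifif" has 3 vowels. The stems with 3 vowels (hobakiv → hourbakiv, pavopas → paurvopas, nazapad → naurzapad) insert -ur- after the first vowel.
So valifif → vaurlifif.

vaurlifif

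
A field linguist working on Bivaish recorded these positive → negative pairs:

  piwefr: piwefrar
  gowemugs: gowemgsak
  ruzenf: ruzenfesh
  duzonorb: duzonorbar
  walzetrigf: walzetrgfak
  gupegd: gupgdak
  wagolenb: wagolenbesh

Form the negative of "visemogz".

visemgzak

"visemogz" has second-to-last letter 'g'. The stems whose second-to-last letter is 'g' (gowemugs → gowemgsak, gupegd → gupgdak, walzetrigf → walzetrgfak) delete the last vowel and add -ak.
The other patterns: stems whose second-to-last letter is 'n' add -esh; stems whose second-to-last letter is 'f' or 'r' add -ar.
So visemogz → visemgzak.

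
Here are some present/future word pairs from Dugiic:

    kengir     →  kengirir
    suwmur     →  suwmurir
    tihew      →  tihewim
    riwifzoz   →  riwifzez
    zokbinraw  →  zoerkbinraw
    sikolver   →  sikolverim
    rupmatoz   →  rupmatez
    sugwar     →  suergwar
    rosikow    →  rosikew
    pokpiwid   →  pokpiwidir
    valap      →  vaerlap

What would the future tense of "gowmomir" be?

"gowmomir" has last vowel 'i'. The stems whose last vowel is 'i' (pokpiwid → pokpiwidir, kengir → kengirir) add -ir.
The other patterns: stems whose last vowel is 'e' add -im; stems whose last vowel is 'o' change the last vowel to 'e'; stems whose last vowel is 'a' insert -er- after the first vowel.
So gowmomir → gowmomirir.

gowmomirir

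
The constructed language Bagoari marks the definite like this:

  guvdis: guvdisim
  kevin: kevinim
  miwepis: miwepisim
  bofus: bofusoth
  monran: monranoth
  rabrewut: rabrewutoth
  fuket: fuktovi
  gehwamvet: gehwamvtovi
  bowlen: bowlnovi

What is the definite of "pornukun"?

guvdis and bofus both end in -s yet inflect differently (guvdisim, bofusoth), so the final letter is not what conditions the rule; the last vowel is.
"pornukun" has last vowel 'u'. The stems whose last vowel is 'u' (bofus → bofusoth, rabrewut → rabrewutoth) add -oth.
The other patterns: stems whose last vowel is 'i' add -im; stems whose last vowel is 'e' delete the last vowel and add -ovi.
So pornukun → pornukunoth.

pornukunoth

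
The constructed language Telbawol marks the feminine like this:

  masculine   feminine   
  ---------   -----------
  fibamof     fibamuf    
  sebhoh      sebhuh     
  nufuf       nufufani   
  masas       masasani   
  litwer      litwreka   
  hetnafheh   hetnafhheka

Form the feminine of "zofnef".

fibamof and nufuf both end in -f yet inflect differently (fibamuf, nufufani), so the final letter is not what conditions the rule; the last vowel is.
"zofnef" has last vowel 'e'. The stems whose last vowel is 'e' (litwer → litwreka, hetnafheh → hetnafhheka) delete the last vowel and add -eka.
The other patterns: stems whose last vowel is 'o' change the last vowel to 'u'; stems whose last vowel is 'a' or 'u' add -ani.
So zofnef → zofnfeka.

zofnfeka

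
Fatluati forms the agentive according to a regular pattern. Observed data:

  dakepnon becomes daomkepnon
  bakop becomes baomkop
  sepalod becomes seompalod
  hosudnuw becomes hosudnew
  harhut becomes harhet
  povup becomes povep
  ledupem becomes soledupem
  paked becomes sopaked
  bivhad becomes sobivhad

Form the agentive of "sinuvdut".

sinuvdet

"sinuvdut" has last vowel 'u'. The stems whose last vowel is 'u' (hosudnuw → hosudnew, harhut → harhet, povup → povep) change the last vowel to 'e'.
The other patterns: stems whose last vowel is 'o' insert -om- after the first vowel; stems whose last vowel is 'a' or 'e' add the prefix so-.
So sinuvdut → sinuvdet.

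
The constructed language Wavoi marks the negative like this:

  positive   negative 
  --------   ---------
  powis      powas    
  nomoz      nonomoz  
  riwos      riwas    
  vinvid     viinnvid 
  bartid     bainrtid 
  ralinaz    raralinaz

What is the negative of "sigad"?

siingad

"sigad" ends in -d. The stems ending in -d (vinvid → viinnvid, bartid → bainrtid) insert -in- after the first vowel.
The other patterns: stems ending in -s change the last vowel to 'a'; stems ending in -z repeat the first consonant+vowel as a prefix.
So sigad → siingad.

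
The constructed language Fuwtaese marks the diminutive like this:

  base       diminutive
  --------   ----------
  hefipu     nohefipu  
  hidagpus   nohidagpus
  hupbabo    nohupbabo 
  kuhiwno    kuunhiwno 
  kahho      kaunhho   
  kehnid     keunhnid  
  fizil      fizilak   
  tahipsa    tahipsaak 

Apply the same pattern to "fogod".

fogodak

hupbabo and kuhiwno both end in -o yet inflect differently (nohupbabo, kuunhiwno), so the final letter is not what conditions the rule; the first letter is.
"fogod" begins with f-. The one such stem in the data (fizil → fizilak) adds -ak, so the same rule applies.
So fogod → fogodak.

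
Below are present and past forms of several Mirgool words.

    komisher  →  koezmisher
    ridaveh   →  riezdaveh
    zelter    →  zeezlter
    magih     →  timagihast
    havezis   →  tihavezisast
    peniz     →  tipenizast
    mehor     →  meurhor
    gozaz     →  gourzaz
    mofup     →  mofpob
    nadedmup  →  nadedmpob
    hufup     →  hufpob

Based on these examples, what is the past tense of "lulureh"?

ridaveh and magih both end in -h yet inflect differently (riezdaveh, timagihast), so the final letter is not what conditions the rule; the last vowel is.
"lulureh" has last vowel 'e'. The stems whose last vowel is 'e' (komisher → koezmisher, ridaveh → riezdaveh, zelter → zeezlter) insert -ez- after the first vowel.
The other patterns: stems whose last vowel is 'i' add ti- … -ast around the stem; stems whose last vowel is 'a' or 'o' insert -ur- after the first vowel; stems whose last vowel is 'u' delete the last vowel and add -ob.
So lulureh → luezlureh.

luezlureh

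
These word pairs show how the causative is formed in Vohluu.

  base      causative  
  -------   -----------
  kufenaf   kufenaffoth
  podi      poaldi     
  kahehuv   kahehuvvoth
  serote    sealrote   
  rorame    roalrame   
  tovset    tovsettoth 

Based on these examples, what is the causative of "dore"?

doalre

tovset and serote both have last vowel 'e' yet inflect differently (tovsettoth, sealrote), so the last vowel is not what conditions the rule; whether the stem ends in a vowel or a consonant is.
"dore" ends in a vowel. The stems ending in a vowel (podi → poaldi, serote → sealrote, rorame → roalrame) insert -al- after the first vowel.
The other pattern: stems ending in a consonant double the final consonant and add -oth.
So dore → doalre.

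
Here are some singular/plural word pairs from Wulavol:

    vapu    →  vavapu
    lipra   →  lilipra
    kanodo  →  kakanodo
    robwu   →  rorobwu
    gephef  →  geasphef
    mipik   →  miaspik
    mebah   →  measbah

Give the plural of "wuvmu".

wuwuvmu

mebah and lipra both have last vowel 'a' yet inflect differently (measbah, lilipra), so the last vowel is not what conditions the rule; whether the stem ends in a vowel or a consonant is.
"wuvmu" ends in a vowel. The stems ending in a vowel (vapu → vavapu, lipra → lilipra, robwu → rorobwu) repeat the first consonant+vowel as a prefix.
The other pattern: stems ending in a consonant insert -as- after the first vowel.
So wuvmu → wuwuvmu.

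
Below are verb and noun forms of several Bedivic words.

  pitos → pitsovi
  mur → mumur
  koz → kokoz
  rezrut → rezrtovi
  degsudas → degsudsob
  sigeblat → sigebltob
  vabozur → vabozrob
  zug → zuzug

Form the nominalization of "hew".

hehew

rezrut and sigeblat both end in -t yet inflect differently (rezrtovi, sigebltob), so the final letter is not what conditions the rule; the number of vowels is.
"hew" has 1 vowel. The stems with 1 vowel (mur → mumur, koz → kokoz, zug → zuzug) repeat the first consonant+vowel as a prefix.
The other patterns: stems with 2 vowels delete the last vowel and add -ovi; stems with 3 vowels delete the last vowel and add -ob.
So hew → hehew.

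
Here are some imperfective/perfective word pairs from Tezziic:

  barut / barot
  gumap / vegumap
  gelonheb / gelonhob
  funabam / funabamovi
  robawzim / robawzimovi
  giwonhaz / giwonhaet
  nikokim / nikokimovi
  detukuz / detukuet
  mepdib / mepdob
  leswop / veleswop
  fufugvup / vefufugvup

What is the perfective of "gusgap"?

vegusgap

giwonhaz and funabam both have last vowel 'a' yet inflect differently (giwonhaet, funabamovi), so the last vowel is not what conditions the rule; the final letter is.
"gusgap" ends in -p. The stems ending in -p (leswop → veleswop, fufugvup → vefufugvup, gumap → vegumap) add the prefix ve-.
So gusgap → vegusgap.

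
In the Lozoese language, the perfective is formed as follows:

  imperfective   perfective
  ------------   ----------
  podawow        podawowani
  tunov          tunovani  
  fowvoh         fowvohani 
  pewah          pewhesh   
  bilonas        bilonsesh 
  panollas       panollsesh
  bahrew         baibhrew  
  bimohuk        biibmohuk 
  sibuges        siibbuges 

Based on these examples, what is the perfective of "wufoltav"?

wufoltvesh

fowvoh and pewah both end in -h yet inflect differently (fowvohani, pewhesh), so the final letter is not what conditions the rule; the last vowel is.
"wufoltav" has last vowel 'a'. The stems whose last vowel is 'a' (pewah → pewhesh, bilonas → bilonsesh, panollas → panollsesh) delete the last vowel and add -esh.
So wufoltav → wufoltvesh.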